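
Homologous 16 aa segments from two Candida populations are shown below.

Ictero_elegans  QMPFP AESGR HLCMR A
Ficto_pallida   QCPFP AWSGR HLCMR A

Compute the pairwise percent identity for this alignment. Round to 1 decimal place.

87.5%

Differing sites — 2:M/C; 7:E/W.
14 of the 16 sites match, so the percent identity is 14/16 × 100 = 87.5%.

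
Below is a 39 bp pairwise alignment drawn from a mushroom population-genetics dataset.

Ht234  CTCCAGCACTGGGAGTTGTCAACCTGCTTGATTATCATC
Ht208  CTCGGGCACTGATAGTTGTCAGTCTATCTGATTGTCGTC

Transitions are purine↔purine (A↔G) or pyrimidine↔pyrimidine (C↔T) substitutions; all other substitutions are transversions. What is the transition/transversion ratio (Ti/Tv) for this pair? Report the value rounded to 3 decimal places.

Mismatches occur at site 4 (C→G, transversion), site 5 (A→G, transition), site 12 (G→A, transition), site 13 (G→T, transversion), site 22 (A→G, transition), site 23 (C→T, transition), site 26 (G→A, transition), site 27 (C→T, transition), site 28 (T→C, transition), site 34 (A→G, transition), site 37 (A→G, transition).
Of the 11 differences, 9 transitions and 2 transversions, so Ti/Tv = 9/2 = 4.500.

4.500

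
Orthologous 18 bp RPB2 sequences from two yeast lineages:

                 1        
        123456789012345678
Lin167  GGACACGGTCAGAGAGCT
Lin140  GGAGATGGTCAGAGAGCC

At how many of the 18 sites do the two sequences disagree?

The sequences differ at positions 4 (C/G), 6 (C/T), 18 (T/C).
That gives 3 mismatches out of 18 aligned sites, so the Hamming distance is 3.

3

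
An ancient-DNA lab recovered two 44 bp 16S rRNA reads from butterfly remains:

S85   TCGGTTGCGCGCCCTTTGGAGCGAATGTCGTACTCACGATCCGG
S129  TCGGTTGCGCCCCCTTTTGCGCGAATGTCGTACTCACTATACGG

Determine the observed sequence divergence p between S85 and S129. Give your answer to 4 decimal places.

0.1136

Differing sites — 11:G/C; 18:G/T; 20:A/C; 38:G/T; 41:C/A.
There are 5 differences over 44 sites, so p = 5/44 = 0.1136.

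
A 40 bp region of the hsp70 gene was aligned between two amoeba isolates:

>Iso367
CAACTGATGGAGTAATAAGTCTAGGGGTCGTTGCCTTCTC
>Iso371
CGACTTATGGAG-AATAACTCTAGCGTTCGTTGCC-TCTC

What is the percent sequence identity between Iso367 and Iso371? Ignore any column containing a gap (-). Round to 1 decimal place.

86.8%

Excluding the 2 gap columns leaves 38 comparable sites.
The sequences differ at positions 2 (A/G), 6 (G/T), 19 (G/C), 25 (G/C), 27 (G/T).
33 of the 38 comparable sites match, so the percent identity is 33/38 × 100 = 86.8%.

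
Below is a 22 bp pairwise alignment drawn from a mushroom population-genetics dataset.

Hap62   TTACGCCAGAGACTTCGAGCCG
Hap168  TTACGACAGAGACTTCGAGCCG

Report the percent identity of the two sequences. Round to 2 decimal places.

95.45%

A single mismatch occurs at site 6 (C→A).
21 of the 22 sites match, so the percent identity is 21/22 × 100 = 95.45%.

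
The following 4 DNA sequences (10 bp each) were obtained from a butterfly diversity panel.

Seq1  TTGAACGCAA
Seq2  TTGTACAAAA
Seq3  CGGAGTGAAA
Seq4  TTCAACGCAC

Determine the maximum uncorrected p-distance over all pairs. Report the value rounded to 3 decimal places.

Pairwise Hamming distances:
  Seq1 vs Seq2: 3
  Seq1 vs Seq3: 5
  Seq1 vs Seq4: 2
  Seq2 vs Seq3: 6
  Seq2 vs Seq4: 5
  Seq3 vs Seq4: 7
The largest is 7 mismatches, between Seq3 and Seq4; p = 7/10 = 0.700.

0.700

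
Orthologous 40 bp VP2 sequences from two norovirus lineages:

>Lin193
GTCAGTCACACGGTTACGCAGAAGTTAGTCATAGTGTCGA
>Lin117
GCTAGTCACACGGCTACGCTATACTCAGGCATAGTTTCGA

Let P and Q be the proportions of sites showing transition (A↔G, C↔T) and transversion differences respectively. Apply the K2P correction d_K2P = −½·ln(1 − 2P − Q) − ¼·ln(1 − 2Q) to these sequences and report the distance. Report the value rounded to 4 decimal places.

0.3069

Differing sites — 2:T/C (Ti); 3:C/T (Ti); 14:T/C (Ti); 20:A/T (Tv); 21:G/A (Ti); 22:A/T (Tv); 24:G/C (Tv); 26:T/C (Ti); 29:T/G (Tv); 36:G/T (Tv).
Of the 10 differences, 5 transitions and 5 transversions over 40 sites: P = 5/40 = 0.125000, Q = 5/40 = 0.125000.
d = −0.5·ln(0.625000) − 0.25·ln(0.750000) = −0.5·(-0.470004) − 0.25·(-0.287682) = 0.3069.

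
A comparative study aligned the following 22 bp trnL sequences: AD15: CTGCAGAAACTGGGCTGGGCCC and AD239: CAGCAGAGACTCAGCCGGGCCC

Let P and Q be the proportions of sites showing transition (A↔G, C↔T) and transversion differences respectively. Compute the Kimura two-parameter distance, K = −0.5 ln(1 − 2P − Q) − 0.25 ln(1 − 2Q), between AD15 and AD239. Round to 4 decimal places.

Differing sites — 2:T/A (Tv); 8:A/G (Ti); 12:G/C (Tv); 13:G/A (Ti); 16:T/C (Ti).
Of the 5 differences, 3 transitions and 2 transversions over 22 sites: P = 3/22 = 0.136364, Q = 2/22 = 0.090909.
d = −0.5·ln(0.636363) − 0.25·ln(0.818182) = −0.5·(-0.451986) − 0.25·(-0.200670) = 0.2762.

0.2762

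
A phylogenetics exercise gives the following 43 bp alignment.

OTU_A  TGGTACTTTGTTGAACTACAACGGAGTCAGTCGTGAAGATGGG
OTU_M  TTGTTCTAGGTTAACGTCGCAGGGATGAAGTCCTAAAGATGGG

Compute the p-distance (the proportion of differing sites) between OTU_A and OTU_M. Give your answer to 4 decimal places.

0.3721

The sequences differ at positions 2 (G/T), 5 (A/T), 8 (T/A), 9 (T/G), 13 (G/A), 15 (A/C), 16 (C/G), 18 (A/C), 19 (C/G), 20 (A/C), 22 (C/G), 26 (G/T), 27 (T/G), 28 (C/A), 33 (G/C), 35 (G/A).
There are 16 differences over 43 sites, so p = 16/43 = 0.3721.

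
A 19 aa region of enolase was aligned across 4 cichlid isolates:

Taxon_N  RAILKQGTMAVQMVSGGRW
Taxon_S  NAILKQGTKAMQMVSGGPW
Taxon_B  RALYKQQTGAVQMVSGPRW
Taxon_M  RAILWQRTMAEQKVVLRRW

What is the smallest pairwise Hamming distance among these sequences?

4

Pairwise Hamming distances:
  Taxon_N vs Taxon_S: 4
  Taxon_N vs Taxon_B: 5
  Taxon_N vs Taxon_M: 7
  Taxon_S vs Taxon_B: 8
  Taxon_S vs Taxon_M: 10
  Taxon_B vs Taxon_M: 10
The smallest is 4, between Taxon_N and Taxon_S.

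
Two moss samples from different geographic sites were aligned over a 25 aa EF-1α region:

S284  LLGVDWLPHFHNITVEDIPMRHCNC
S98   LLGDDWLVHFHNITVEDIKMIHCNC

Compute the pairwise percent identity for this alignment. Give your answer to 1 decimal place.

Mismatches occur at site 4 (V/D), site 8 (P/V), site 19 (P/K), site 21 (R/I).
21 of the 25 sites match, so the percent identity is 21/25 × 100 = 84.0%.

84.0%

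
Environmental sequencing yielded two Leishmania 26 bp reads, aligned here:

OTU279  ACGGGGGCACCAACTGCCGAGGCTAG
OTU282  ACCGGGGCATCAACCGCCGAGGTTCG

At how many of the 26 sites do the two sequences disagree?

5

Differing sites — 3:G/C; 10:C/T; 15:T/C; 23:C/T; 25:A/C.
That gives 5 mismatches out of 26 aligned sites, so the Hamming distance is 5.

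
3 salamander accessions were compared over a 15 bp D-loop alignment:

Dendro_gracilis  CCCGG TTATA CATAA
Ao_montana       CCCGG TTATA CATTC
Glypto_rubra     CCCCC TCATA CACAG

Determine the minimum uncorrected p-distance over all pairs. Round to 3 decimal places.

Pairwise Hamming distances:
  Dendro_gracilis vs Ao_montana: 2
  Dendro_gracilis vs Glypto_rubra: 5
  Ao_montana vs Glypto_rubra: 6
The smallest is 2 mismatches, between Dendro_gracilis and Ao_montana; p = 2/15 = 0.133.

0.133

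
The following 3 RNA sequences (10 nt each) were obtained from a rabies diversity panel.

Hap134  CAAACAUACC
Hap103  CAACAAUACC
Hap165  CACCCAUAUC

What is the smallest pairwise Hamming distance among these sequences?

2

Pairwise Hamming distances:
  Hap134 vs Hap103: 2
  Hap134 vs Hap165: 3
  Hap103 vs Hap165: 3
The smallest is 2, between Hap134 and Hap103.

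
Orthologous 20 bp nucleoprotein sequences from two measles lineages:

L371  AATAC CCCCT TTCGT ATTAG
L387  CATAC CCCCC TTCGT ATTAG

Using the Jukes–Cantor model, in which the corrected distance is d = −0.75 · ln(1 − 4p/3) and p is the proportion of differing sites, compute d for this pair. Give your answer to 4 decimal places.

0.1073

The sequences differ at positions 1 (A/C), 10 (T/C).
p = 2/20 = 0.100000.
d = −0.75 · ln(1 − (4/3)·0.100000) = −0.75 · ln(0.866667) = −0.75 · (-0.143100) = 0.1073.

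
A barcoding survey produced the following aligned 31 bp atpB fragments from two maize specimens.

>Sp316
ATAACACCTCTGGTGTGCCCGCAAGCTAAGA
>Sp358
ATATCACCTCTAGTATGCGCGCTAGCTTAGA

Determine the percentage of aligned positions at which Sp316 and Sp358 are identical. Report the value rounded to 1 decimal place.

Mismatches occur at site 4 (A↔T), site 12 (G↔A), site 15 (G↔A), site 19 (C↔G), site 23 (A↔T), site 28 (A↔T).
25 of the 31 sites match, so the percent identity is 25/31 × 100 = 80.6%.

80.6%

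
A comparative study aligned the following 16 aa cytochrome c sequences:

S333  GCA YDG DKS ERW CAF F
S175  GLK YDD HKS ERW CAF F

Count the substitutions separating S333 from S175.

4

Differing sites — 2:C/L; 3:A/K; 6:G/D; 7:D/H.
That gives 4 mismatches out of 16 aligned sites, so the Hamming distance is 4.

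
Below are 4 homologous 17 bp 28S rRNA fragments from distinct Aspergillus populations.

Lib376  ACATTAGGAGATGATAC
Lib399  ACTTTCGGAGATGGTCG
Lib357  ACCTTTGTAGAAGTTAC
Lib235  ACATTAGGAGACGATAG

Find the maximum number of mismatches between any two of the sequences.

7

Pairwise Hamming distances:
  Lib376 vs Lib399: 5
  Lib376 vs Lib357: 5
  Lib376 vs Lib235: 2
  Lib399 vs Lib357: 7
  Lib399 vs Lib235: 5
  Lib357 vs Lib235: 6
The largest is 7, between Lib399 and Lib357.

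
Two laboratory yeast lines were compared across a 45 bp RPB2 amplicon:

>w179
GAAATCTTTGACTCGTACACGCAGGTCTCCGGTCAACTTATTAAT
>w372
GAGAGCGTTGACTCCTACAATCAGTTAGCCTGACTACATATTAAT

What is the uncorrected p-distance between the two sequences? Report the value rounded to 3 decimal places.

0.289

Differing sites — 3:A/G; 5:T/G; 7:T/G; 15:G/C; 20:C/A; 21:G/T; 25:G/T; 27:C/A; 28:T/G; 31:G/T; 33:T/A; 35:A/T; 38:T/A.
There are 13 differences over 45 sites, so p = 13/45 = 0.289.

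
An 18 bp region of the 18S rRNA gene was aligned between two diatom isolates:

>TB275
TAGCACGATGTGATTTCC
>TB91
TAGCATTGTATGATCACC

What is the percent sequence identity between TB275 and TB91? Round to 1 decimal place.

66.7%

Differing sites — 6:C/T; 7:G/T; 8:A/G; 10:G/A; 15:T/C; 16:T/A.
12 of the 18 sites match, so the percent identity is 12/18 × 100 = 66.7%.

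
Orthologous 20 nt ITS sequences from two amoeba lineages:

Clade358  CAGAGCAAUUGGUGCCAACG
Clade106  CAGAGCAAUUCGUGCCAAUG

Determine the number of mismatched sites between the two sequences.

Mismatches occur at site 11 (G↔C), site 19 (C↔U).
That gives 2 mismatches out of 20 aligned sites, so the Hamming distance is 2.

2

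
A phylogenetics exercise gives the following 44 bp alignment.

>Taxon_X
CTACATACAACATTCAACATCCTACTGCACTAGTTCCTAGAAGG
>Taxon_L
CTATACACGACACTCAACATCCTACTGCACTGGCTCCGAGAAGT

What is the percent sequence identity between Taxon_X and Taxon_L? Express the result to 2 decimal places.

81.82%

Differing sites — 4:C/T; 6:T/C; 9:A/G; 13:T/C; 32:A/G; 34:T/C; 38:T/G; 44:G/T.
36 of the 44 sites match, so the percent identity is 36/44 × 100 = 81.82%.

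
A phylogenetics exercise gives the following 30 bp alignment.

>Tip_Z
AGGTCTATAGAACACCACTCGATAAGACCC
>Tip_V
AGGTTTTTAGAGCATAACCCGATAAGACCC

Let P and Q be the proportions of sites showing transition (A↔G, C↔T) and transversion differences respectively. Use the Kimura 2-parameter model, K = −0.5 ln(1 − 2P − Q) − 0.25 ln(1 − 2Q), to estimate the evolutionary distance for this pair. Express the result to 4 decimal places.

0.2385

Mismatches occur at site 5 (C→T, transition), site 7 (A→T, transversion), site 12 (A→G, transition), site 15 (C→T, transition), site 16 (C→A, transversion), site 19 (T→C, transition).
Of the 6 differences, 4 transitions and 2 transversions over 30 sites: P = 4/30 = 0.133333, Q = 2/30 = 0.066667.
d = −0.5·ln(0.666667) − 0.25·ln(0.866666) = −0.5·(-0.405465) − 0.25·(-0.143102) = 0.2385.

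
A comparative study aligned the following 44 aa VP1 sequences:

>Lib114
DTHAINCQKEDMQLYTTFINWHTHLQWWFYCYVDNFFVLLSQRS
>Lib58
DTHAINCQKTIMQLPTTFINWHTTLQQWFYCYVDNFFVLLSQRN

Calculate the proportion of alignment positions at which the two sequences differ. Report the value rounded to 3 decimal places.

0.136

Differing sites — 10:E/T; 11:D/I; 15:Y/P; 24:H/T; 27:W/Q; 44:S/N.
There are 6 differences over 44 sites, so p = 6/44 = 0.136.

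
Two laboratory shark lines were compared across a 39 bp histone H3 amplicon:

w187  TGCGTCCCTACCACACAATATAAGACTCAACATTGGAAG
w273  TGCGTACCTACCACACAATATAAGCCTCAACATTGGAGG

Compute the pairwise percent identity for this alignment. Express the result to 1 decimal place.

Differing sites — 6:C/A; 25:A/C; 38:A/G.
36 of the 39 sites match, so the percent identity is 36/39 × 100 = 92.3%.

92.3%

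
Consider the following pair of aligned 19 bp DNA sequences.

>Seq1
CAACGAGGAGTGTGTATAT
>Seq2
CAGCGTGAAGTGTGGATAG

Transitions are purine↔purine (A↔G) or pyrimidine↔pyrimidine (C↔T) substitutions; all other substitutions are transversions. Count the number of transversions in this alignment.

The sequences differ at positions 3 (A/G, transition), 6 (A/T, transversion), 8 (G/A, transition), 15 (T/G, transversion), 19 (T/G, transversion).
Of the 5 differences, 2 transitions and 3 transversions, so the answer is 3.

3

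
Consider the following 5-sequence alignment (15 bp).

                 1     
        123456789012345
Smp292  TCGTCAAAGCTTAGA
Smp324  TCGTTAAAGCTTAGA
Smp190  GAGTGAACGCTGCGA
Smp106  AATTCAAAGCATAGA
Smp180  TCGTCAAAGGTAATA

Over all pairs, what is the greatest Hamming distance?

Pairwise Hamming distances:
  Smp292 vs Smp324: 1
  Smp292 vs Smp190: 6
  Smp292 vs Smp106: 4
  Smp292 vs Smp180: 3
  Smp324 vs Smp190: 6
  Smp324 vs Smp106: 5
  Smp324 vs Smp180: 4
  Smp190 vs Smp106: 7
  Smp190 vs Smp180: 8
  Smp106 vs Smp180: 7
The largest is 8, between Smp190 and Smp180.

8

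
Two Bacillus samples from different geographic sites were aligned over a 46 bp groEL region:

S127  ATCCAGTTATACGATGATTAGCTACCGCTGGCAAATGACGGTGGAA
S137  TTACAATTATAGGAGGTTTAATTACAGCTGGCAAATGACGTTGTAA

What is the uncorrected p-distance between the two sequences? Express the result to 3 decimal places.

0.239

Mismatches occur at site 1 (A→T), site 3 (C→A), site 6 (G→A), site 12 (C→G), site 15 (T→G), site 17 (A→T), site 21 (G→A), site 22 (C→T), site 26 (C→A), site 41 (G→T), site 44 (G→T).
There are 11 differences over 46 sites, so p = 11/46 = 0.239.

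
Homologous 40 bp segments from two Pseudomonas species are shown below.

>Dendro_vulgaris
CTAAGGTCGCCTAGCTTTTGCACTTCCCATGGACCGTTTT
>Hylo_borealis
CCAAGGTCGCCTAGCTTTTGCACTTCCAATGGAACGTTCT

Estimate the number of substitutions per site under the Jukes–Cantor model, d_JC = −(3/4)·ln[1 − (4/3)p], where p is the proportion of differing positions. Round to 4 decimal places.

0.1073

Differing sites — 2:T/C; 28:C/A; 34:C/A; 39:T/C.
p = 4/40 = 0.100000.
d = −0.75 · ln(1 − (4/3)·0.100000) = −0.75 · ln(0.866667) = −0.75 · (-0.143100) = 0.1073.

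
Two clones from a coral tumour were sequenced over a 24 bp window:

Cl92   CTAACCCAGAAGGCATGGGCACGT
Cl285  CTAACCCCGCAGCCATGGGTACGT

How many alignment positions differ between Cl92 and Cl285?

4

Mismatches occur at site 8 (A→C), site 10 (A→C), site 13 (G→C), site 20 (C→T).
That gives 4 mismatches out of 24 aligned sites, so the Hamming distance is 4.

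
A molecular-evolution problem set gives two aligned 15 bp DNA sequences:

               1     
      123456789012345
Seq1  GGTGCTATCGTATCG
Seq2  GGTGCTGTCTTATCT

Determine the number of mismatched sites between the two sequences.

Differing sites — 7:A/G; 10:G/T; 15:G/T.
That gives 3 mismatches out of 15 aligned sites, so the Hamming distance is 3.

3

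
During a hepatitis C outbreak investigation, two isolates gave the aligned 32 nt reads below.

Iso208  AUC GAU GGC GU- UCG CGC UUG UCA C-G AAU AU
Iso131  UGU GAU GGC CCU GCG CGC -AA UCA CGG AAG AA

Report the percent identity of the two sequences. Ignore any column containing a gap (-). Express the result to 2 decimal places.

Excluding the 3 gap columns leaves 29 comparable sites.
Mismatches occur at site 1 (A↔U), site 2 (U↔G), site 3 (C↔U), site 10 (G↔C), site 11 (U↔C), site 13 (U↔G), site 20 (U↔A), site 21 (G↔A), site 30 (U↔G), site 32 (U↔A).
19 of the 29 comparable sites match, so the percent identity is 19/29 × 100 = 65.52%.

65.52%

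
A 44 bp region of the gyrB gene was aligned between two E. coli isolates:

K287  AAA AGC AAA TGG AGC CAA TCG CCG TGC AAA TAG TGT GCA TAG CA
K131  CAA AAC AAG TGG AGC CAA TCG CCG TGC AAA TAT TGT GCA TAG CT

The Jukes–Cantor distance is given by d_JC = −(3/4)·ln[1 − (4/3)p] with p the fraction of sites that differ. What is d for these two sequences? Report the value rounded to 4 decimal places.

Mismatches occur at site 1 (A↔C), site 5 (G↔A), site 9 (A↔G), site 33 (G↔T), site 44 (A↔T).
p = 5/44 = 0.113636.
d = −0.75 · ln(1 − (4/3)·0.113636) = −0.75 · ln(0.848485) = −0.75 · (-0.164303) = 0.1232.

0.1232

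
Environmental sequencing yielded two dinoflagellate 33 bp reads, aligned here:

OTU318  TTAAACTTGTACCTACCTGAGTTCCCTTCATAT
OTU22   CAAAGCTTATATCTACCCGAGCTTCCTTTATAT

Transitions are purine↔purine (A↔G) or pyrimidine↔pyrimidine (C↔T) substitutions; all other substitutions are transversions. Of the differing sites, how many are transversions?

1

Mismatches occur at site 1 (T↔C, transition), site 2 (T↔A, transversion), site 5 (A↔G, transition), site 9 (G↔A, transition), site 12 (C↔T, transition), site 18 (T↔C, transition), site 22 (T↔C, transition), site 24 (C↔T, transition), site 29 (C↔T, transition).
Of the 9 differences, 8 transitions and 1 transversion, so the answer is 1.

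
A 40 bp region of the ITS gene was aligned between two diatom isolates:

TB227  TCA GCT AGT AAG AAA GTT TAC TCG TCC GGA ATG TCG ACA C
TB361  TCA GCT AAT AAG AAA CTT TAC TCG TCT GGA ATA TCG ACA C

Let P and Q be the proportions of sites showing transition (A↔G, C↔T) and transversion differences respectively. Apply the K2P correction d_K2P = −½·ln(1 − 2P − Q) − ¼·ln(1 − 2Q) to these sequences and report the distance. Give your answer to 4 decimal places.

0.1090

The sequences differ at positions 8 (G/A, transition), 16 (G/C, transversion), 27 (C/T, transition), 33 (G/A, transition).
Of the 4 differences, 3 transitions and 1 transversion over 40 sites: P = 3/40 = 0.075000, Q = 1/40 = 0.025000.
d = −0.5·ln(0.825000) − 0.25·ln(0.950000) = −0.5·(-0.192372) − 0.25·(-0.051293) = 0.1090.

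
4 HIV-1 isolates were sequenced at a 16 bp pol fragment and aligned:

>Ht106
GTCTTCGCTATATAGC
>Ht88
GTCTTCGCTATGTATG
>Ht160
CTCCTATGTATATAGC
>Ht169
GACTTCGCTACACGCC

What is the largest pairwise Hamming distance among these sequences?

10

Pairwise Hamming distances:
  Ht106 vs Ht88: 3
  Ht106 vs Ht160: 5
  Ht106 vs Ht169: 5
  Ht88 vs Ht160: 8
  Ht88 vs Ht169: 7
  Ht160 vs Ht169: 10
The largest is 10, between Ht160 and Ht169.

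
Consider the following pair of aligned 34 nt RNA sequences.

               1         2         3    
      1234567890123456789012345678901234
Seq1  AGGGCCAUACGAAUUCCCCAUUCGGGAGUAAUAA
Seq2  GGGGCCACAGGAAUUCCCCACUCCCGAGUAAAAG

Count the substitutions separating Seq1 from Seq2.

Differing sites — 1:A/G; 8:U/C; 10:C/G; 21:U/C; 24:G/C; 25:G/C; 32:U/A; 34:A/G.
That gives 8 mismatches out of 34 aligned sites, so the Hamming distance is 8.

8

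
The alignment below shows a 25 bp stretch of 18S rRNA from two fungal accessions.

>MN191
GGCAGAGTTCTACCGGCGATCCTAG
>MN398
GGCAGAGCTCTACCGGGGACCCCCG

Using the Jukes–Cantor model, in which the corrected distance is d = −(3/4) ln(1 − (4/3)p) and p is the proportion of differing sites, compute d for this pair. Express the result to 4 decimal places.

0.2326

The sequences differ at positions 8 (T/C), 17 (C/G), 20 (T/C), 23 (T/C), 24 (A/C).
p = 5/25 = 0.200000.
d = −0.75 · ln(1 − (4/3)·0.200000) = −0.75 · ln(0.733333) = −0.75 · (-0.310155) = 0.2326.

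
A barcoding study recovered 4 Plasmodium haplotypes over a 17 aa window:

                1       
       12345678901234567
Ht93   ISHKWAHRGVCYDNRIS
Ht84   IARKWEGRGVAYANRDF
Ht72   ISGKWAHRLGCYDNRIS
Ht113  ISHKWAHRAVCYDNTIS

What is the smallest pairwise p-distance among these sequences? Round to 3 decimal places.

0.118

Pairwise Hamming distances:
  Ht93 vs Ht84: 8
  Ht93 vs Ht72: 3
  Ht93 vs Ht113: 2
  Ht84 vs Ht72: 10
  Ht84 vs Ht113: 10
  Ht72 vs Ht113: 4
The smallest is 2 mismatches, between Ht93 and Ht113; p = 2/17 = 0.118.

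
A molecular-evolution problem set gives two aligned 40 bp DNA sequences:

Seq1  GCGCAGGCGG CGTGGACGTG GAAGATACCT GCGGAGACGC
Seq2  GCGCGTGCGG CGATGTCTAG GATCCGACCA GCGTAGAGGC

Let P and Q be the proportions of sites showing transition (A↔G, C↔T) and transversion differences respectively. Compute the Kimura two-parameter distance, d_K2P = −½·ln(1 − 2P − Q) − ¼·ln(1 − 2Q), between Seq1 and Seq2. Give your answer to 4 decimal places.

Mismatches occur at site 5 (A→G, transition), site 6 (G→T, transversion), site 13 (T→A, transversion), site 14 (G→T, transversion), site 16 (A→T, transversion), site 18 (G→T, transversion), site 19 (T→A, transversion), site 23 (A→T, transversion), site 24 (G→C, transversion), site 25 (A→C, transversion), site 26 (T→G, transversion), site 30 (T→A, transversion), site 34 (G→T, transversion), site 38 (C→G, transversion).
Of the 14 differences, 1 transition and 13 transversions over 40 sites: P = 1/40 = 0.025000, Q = 13/40 = 0.325000.
d = −0.5·ln(0.625000) − 0.25·ln(0.350000) = −0.5·(-0.470004) − 0.25·(-1.049822) = 0.4975.

0.4975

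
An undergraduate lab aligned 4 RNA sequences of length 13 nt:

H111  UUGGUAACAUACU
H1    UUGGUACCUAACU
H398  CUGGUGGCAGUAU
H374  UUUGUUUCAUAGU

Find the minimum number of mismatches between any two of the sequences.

Pairwise Hamming distances:
  H111 vs H1: 3
  H111 vs H398: 6
  H111 vs H374: 4
  H1 vs H398: 7
  H1 vs H374: 6
  H398 vs H374: 7
The smallest is 3, between H111 and H1.

3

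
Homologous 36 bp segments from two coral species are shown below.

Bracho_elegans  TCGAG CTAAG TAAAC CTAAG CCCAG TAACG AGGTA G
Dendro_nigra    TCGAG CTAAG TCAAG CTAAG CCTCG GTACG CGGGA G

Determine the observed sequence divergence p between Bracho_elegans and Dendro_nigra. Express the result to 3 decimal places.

Mismatches occur at site 12 (A→C), site 15 (C→G), site 23 (C→T), site 24 (A→C), site 26 (T→G), site 27 (A→T), site 31 (A→C), site 34 (T→G).
There are 8 differences over 36 sites, so p = 8/36 = 0.222.

0.222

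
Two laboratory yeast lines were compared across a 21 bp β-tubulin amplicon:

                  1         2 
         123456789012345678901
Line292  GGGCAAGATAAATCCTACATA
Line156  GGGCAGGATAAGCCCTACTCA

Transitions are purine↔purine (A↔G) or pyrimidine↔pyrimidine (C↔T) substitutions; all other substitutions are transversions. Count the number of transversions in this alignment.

1

Mismatches occur at site 6 (A→G, transition), site 12 (A→G, transition), site 13 (T→C, transition), site 19 (A→T, transversion), site 20 (T→C, transition).
Of the 5 differences, 4 transitions and 1 transversion, so the answer is 1.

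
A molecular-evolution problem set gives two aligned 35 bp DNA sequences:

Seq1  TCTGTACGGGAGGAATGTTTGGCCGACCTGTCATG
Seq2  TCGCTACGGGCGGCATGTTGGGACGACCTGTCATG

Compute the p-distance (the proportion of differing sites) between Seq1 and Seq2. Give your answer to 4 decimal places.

Mismatches occur at site 3 (T→G), site 4 (G→C), site 11 (A→C), site 14 (A→C), site 20 (T→G), site 23 (C→A).
There are 6 differences over 35 sites, so p = 6/35 = 0.1714.

0.1714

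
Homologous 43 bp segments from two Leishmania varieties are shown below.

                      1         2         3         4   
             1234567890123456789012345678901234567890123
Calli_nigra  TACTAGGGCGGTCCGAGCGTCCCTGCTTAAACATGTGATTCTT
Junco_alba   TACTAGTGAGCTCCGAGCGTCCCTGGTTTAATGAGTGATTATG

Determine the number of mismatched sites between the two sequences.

10

Differing sites — 7:G/T; 9:C/A; 11:G/C; 26:C/G; 29:A/T; 32:C/T; 33:A/G; 34:T/A; 41:C/A; 43:T/G.
That gives 10 mismatches out of 43 aligned sites, so the Hamming distance is 10.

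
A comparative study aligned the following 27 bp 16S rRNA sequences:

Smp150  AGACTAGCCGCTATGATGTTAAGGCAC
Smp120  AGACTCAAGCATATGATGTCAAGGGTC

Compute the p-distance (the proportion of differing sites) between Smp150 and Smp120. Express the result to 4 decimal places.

0.3333

Differing sites — 6:A/C; 7:G/A; 8:C/A; 9:C/G; 10:G/C; 11:C/A; 20:T/C; 25:C/G; 26:A/T.
There are 9 differences over 27 sites, so p = 9/27 = 0.3333.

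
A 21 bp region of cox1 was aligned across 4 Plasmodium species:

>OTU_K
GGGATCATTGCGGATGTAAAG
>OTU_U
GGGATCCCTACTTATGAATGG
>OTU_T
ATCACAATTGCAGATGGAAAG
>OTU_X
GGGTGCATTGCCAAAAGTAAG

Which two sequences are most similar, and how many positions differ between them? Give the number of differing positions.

7

Pairwise Hamming distances:
  OTU_K vs OTU_U: 8
  OTU_K vs OTU_T: 7
  OTU_K vs OTU_X: 8
  OTU_U vs OTU_T: 13
  OTU_U vs OTU_X: 13
  OTU_T vs OTU_X: 11
The smallest is 7, between OTU_K and OTU_T.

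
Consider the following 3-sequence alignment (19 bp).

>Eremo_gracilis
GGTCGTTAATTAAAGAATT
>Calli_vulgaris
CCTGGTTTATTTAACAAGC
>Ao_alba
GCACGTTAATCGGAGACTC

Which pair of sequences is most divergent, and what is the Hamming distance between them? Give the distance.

Pairwise Hamming distances:
  Eremo_gracilis vs Calli_vulgaris: 8
  Eremo_gracilis vs Ao_alba: 7
  Calli_vulgaris vs Ao_alba: 10
The largest is 10, between Calli_vulgaris and Ao_alba.

10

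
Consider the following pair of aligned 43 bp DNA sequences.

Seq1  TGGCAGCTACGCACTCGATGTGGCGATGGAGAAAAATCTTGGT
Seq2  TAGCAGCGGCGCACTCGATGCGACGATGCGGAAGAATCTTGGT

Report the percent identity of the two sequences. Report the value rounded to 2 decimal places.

Differing sites — 2:G/A; 8:T/G; 9:A/G; 21:T/C; 23:G/A; 29:G/C; 30:A/G; 34:A/G.
35 of the 43 sites match, so the percent identity is 35/43 × 100 = 81.40%.

81.40%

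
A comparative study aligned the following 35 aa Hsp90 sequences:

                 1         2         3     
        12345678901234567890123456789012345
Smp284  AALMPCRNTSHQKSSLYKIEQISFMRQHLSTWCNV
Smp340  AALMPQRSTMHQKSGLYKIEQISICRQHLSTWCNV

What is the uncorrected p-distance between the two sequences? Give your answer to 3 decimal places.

0.171

Mismatches occur at site 6 (C/Q), site 8 (N/S), site 10 (S/M), site 15 (S/G), site 24 (F/I), site 25 (M/C).
There are 6 differences over 35 sites, so p = 6/35 = 0.171.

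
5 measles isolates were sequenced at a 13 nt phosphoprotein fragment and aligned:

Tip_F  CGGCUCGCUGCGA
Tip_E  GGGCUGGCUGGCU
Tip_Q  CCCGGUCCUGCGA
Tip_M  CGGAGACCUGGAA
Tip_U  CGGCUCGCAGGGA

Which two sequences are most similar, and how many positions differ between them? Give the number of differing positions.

Pairwise Hamming distances:
  Tip_F vs Tip_E: 5
  Tip_F vs Tip_Q: 6
  Tip_F vs Tip_M: 6
  Tip_F vs Tip_U: 2
  Tip_E vs Tip_Q: 10
  Tip_E vs Tip_M: 7
  Tip_E vs Tip_U: 5
  Tip_Q vs Tip_M: 6
  Tip_Q vs Tip_U: 8
  Tip_M vs Tip_U: 6
The smallest is 2, between Tip_F and Tip_U.

2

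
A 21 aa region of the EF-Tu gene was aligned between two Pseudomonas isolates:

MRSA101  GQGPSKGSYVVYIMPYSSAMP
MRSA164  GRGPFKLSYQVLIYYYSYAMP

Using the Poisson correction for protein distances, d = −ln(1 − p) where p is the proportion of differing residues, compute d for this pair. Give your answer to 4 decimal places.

Differing sites — 2:Q/R; 5:S/F; 7:G/L; 10:V/Q; 12:Y/L; 14:M/Y; 15:P/Y; 18:S/Y.
p = 8/21 = 0.380952.
d = −ln(1 − 0.380952) = −ln(0.619048) = 0.4796.

0.4796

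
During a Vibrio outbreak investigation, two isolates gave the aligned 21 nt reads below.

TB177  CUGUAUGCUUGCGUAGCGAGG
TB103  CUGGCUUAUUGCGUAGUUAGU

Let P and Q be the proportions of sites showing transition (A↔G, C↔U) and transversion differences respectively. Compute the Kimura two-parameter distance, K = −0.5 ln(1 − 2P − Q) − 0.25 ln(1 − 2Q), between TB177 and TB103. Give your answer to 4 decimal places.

0.4516

The sequences differ at positions 4 (U/G, transversion), 5 (A/C, transversion), 7 (G/U, transversion), 8 (C/A, transversion), 17 (C/U, transition), 18 (G/U, transversion), 21 (G/U, transversion).
Of the 7 differences, 1 transition and 6 transversions over 21 sites: P = 1/21 = 0.047619, Q = 6/21 = 0.285714.
d = −0.5·ln(0.619048) − 0.25·ln(0.428572) = −0.5·(-0.479572) − 0.25·(-0.847297) = 0.4516.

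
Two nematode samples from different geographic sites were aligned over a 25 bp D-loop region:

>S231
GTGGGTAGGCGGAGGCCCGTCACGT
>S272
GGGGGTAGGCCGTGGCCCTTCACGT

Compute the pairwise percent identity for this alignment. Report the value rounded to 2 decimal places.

84.00%

Differing sites — 2:T/G; 11:G/C; 13:A/T; 19:G/T.
21 of the 25 sites match, so the percent identity is 21/25 × 100 = 84.00%.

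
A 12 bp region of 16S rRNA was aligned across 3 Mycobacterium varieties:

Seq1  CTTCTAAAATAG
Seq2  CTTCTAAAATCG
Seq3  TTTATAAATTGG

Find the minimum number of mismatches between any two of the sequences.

Pairwise Hamming distances:
  Seq1 vs Seq2: 1
  Seq1 vs Seq3: 4
  Seq2 vs Seq3: 4
The smallest is 1, between Seq1 and Seq2.

1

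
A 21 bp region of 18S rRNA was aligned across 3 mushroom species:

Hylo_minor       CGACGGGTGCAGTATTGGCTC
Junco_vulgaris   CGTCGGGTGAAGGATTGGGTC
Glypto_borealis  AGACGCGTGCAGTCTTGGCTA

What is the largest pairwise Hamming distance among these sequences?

Pairwise Hamming distances:
  Hylo_minor vs Junco_vulgaris: 4
  Hylo_minor vs Glypto_borealis: 4
  Junco_vulgaris vs Glypto_borealis: 8
The largest is 8, between Junco_vulgaris and Glypto_borealis.

8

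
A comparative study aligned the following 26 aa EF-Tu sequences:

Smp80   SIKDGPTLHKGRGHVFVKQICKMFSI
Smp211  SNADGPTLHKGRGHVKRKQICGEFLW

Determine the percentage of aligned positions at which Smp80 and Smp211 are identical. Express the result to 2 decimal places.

Differing sites — 2:I/N; 3:K/A; 16:F/K; 17:V/R; 22:K/G; 23:M/E; 25:S/L; 26:I/W.
18 of the 26 sites match, so the percent identity is 18/26 × 100 = 69.23%.

69.23%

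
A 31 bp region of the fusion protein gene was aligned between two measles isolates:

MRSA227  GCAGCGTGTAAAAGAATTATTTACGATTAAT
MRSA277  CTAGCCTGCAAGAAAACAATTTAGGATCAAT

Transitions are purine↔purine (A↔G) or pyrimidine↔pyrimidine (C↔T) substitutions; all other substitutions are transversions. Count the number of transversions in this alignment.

4

Differing sites — 1:G/C (Tv); 2:C/T (Ti); 6:G/C (Tv); 9:T/C (Ti); 12:A/G (Ti); 14:G/A (Ti); 17:T/C (Ti); 18:T/A (Tv); 24:C/G (Tv); 28:T/C (Ti).
Of the 10 differences, 6 transitions and 4 transversions, so the answer is 4.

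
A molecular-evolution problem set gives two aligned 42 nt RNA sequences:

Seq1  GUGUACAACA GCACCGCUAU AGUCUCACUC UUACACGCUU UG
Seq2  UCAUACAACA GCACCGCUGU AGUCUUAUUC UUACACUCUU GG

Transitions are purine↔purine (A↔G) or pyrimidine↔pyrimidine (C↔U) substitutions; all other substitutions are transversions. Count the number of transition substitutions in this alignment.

5

Mismatches occur at site 1 (G↔U, transversion), site 2 (U↔C, transition), site 3 (G↔A, transition), site 19 (A↔G, transition), site 26 (C↔U, transition), site 28 (C↔U, transition), site 37 (G↔U, transversion), site 41 (U↔G, transversion).
Of the 8 differences, 5 transitions and 3 transversions, so the answer is 5.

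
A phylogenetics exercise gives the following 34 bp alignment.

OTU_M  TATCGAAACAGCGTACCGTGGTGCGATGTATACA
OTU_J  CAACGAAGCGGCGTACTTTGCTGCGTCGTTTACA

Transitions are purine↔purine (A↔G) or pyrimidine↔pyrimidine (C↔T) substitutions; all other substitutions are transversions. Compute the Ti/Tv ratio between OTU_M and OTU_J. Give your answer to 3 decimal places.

1.000

Mismatches occur at site 1 (T→C, transition), site 3 (T→A, transversion), site 8 (A→G, transition), site 10 (A→G, transition), site 17 (C→T, transition), site 18 (G→T, transversion), site 21 (G→C, transversion), site 26 (A→T, transversion), site 27 (T→C, transition), site 30 (A→T, transversion).
Of the 10 differences, 5 transitions and 5 transversions, so Ti/Tv = 5/5 = 1.000.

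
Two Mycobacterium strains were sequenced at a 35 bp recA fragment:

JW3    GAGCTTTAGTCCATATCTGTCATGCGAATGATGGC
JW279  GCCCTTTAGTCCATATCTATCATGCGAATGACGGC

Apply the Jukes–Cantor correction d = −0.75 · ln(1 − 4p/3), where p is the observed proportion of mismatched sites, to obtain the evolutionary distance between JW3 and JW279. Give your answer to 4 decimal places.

Differing sites — 2:A/C; 3:G/C; 19:G/A; 32:T/C.
p = 4/35 = 0.114286.
d = −0.75 · ln(1 − (4/3)·0.114286) = −0.75 · ln(0.847619) = −0.75 · (-0.165324) = 0.1240.

0.1240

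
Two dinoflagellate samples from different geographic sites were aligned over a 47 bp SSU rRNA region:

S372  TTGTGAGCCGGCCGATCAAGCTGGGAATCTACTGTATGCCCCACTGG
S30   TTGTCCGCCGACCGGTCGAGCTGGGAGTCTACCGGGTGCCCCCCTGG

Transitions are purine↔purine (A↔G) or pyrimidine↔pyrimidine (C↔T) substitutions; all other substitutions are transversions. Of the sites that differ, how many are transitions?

6

Mismatches occur at site 5 (G→C, transversion), site 6 (A→C, transversion), site 11 (G→A, transition), site 15 (A→G, transition), site 18 (A→G, transition), site 27 (A→G, transition), site 33 (T→C, transition), site 35 (T→G, transversion), site 36 (A→G, transition), site 43 (A→C, transversion).
Of the 10 differences, 6 transitions and 4 transversions, so the answer is 6.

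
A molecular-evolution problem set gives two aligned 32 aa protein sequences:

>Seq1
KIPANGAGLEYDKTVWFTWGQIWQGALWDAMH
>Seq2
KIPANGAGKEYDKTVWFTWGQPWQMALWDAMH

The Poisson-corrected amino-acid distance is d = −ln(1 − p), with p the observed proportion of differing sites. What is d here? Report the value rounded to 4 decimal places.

0.0984

The sequences differ at positions 9 (L/K), 22 (I/P), 25 (G/M).
p = 3/32 = 0.093750.
d = −ln(1 − 0.093750) = −ln(0.906250) = 0.0984.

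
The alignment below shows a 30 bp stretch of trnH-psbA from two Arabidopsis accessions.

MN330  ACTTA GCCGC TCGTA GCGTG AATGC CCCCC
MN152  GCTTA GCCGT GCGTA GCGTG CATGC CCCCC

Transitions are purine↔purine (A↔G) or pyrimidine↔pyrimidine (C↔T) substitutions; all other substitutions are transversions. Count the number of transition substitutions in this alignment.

The sequences differ at positions 1 (A/G, transition), 10 (C/T, transition), 11 (T/G, transversion), 21 (A/C, transversion).
Of the 4 differences, 2 transitions and 2 transversions, so the answer is 2.

2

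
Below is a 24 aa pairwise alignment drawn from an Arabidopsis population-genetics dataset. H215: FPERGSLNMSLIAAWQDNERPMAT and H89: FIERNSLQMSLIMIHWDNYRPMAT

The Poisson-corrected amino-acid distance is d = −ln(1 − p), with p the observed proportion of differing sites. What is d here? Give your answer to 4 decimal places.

Differing sites — 2:P/I; 5:G/N; 8:N/Q; 13:A/M; 14:A/I; 15:W/H; 16:Q/W; 19:E/Y.
p = 8/24 = 0.333333.
d = −ln(1 − 0.333333) = −ln(0.666667) = 0.4055.

0.4055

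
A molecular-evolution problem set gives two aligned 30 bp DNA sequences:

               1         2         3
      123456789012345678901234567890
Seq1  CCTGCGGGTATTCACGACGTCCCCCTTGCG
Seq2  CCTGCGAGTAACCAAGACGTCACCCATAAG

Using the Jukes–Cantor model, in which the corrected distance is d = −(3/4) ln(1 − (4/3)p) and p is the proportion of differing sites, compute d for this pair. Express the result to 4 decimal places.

The sequences differ at positions 7 (G/A), 11 (T/A), 12 (T/C), 15 (C/A), 22 (C/A), 26 (T/A), 28 (G/A), 29 (C/A).
p = 8/30 = 0.266667.
d = −0.75 · ln(1 − (4/3)·0.266667) = −0.75 · ln(0.644444) = −0.75 · (-0.439367) = 0.3295.

0.3295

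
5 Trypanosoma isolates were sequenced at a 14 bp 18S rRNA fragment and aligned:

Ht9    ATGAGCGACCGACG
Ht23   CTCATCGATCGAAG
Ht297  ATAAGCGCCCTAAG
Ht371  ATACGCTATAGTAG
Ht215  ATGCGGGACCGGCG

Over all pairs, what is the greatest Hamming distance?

Pairwise Hamming distances:
  Ht9 vs Ht23: 5
  Ht9 vs Ht297: 4
  Ht9 vs Ht371: 7
  Ht9 vs Ht215: 3
  Ht23 vs Ht297: 6
  Ht23 vs Ht371: 7
  Ht23 vs Ht215: 8
  Ht297 vs Ht371: 7
  Ht297 vs Ht215: 7
  Ht371 vs Ht215: 7
The largest is 8, between Ht23 and Ht215.

8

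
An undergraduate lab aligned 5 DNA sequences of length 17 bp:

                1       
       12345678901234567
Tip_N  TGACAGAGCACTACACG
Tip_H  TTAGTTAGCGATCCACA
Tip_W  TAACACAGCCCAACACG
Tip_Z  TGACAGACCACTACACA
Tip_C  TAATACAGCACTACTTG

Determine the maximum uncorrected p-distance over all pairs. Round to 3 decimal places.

0.588

Pairwise Hamming distances:
  Tip_N vs Tip_H: 8
  Tip_N vs Tip_W: 4
  Tip_N vs Tip_Z: 2
  Tip_N vs Tip_C: 5
  Tip_H vs Tip_W: 9
  Tip_H vs Tip_Z: 8
  Tip_H vs Tip_C: 10
  Tip_W vs Tip_Z: 6
  Tip_W vs Tip_C: 5
  Tip_Z vs Tip_C: 7
The largest is 10 mismatches, between Tip_H and Tip_C; p = 10/17 = 0.588.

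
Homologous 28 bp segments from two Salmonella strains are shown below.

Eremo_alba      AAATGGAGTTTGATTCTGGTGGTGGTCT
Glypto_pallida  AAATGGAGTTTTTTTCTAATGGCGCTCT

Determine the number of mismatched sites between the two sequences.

Mismatches occur at site 12 (G/T), site 13 (A/T), site 18 (G/A), site 19 (G/A), site 23 (T/C), site 25 (G/C).
That gives 6 mismatches out of 28 aligned sites, so the Hamming distance is 6.

6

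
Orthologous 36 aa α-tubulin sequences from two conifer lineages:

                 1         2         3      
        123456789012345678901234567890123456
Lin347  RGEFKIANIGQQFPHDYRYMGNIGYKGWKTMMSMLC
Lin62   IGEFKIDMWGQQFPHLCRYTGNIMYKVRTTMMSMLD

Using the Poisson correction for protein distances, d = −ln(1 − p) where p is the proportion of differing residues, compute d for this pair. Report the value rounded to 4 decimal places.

The sequences differ at positions 1 (R/I), 7 (A/D), 8 (N/M), 9 (I/W), 16 (D/L), 17 (Y/C), 20 (M/T), 24 (G/M), 27 (G/V), 28 (W/R), 29 (K/T), 36 (C/D).
p = 12/36 = 0.333333.
d = −ln(1 − 0.333333) = −ln(0.666667) = 0.4055.

0.4055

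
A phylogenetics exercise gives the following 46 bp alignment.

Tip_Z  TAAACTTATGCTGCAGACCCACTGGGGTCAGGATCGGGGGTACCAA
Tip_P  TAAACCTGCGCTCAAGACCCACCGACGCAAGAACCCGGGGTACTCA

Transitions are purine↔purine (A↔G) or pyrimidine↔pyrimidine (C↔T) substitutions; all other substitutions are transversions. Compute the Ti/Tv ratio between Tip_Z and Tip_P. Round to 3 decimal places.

1.500

Mismatches occur at site 6 (T/C, transition), site 8 (A/G, transition), site 9 (T/C, transition), site 13 (G/C, transversion), site 14 (C/A, transversion), site 23 (T/C, transition), site 25 (G/A, transition), site 26 (G/C, transversion), site 28 (T/C, transition), site 29 (C/A, transversion), site 32 (G/A, transition), site 34 (T/C, transition), site 36 (G/C, transversion), site 44 (C/T, transition), site 45 (A/C, transversion).
Of the 15 differences, 9 transitions and 6 transversions, so Ti/Tv = 9/6 = 1.500.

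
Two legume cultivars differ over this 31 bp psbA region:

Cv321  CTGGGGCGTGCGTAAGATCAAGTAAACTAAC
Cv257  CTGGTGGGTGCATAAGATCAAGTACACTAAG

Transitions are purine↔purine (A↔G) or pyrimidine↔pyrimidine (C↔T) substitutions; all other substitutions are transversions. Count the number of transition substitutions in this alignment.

Mismatches occur at site 5 (G→T, transversion), site 7 (C→G, transversion), site 12 (G→A, transition), site 25 (A→C, transversion), site 31 (C→G, transversion).
Of the 5 differences, 1 transition and 4 transversions, so the answer is 1.

1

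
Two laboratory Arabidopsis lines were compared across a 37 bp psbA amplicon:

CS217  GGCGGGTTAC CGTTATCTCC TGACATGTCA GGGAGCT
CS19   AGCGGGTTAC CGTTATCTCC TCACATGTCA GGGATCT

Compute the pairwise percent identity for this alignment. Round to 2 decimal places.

The sequences differ at positions 1 (G/A), 22 (G/C), 35 (G/T).
34 of the 37 sites match, so the percent identity is 34/37 × 100 = 91.89%.

91.89%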